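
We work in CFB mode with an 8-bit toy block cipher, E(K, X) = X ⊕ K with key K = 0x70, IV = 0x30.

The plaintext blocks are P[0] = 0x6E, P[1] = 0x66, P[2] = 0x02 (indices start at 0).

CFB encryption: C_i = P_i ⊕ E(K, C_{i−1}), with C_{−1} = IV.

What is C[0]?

C[0]: E(K, 0x30) = 0x40; 0x6E ⊕ 0x40 = 0x2E.

C[0] = 0x2E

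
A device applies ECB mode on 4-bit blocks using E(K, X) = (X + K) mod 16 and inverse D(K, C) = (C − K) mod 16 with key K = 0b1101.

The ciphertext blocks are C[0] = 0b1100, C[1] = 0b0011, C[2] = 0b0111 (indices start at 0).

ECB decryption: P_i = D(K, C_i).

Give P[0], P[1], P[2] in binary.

P[0] = 0b1111, P[1] = 0b0110, P[2] = 0b1010

P[0]: D(K, 0b1100) = 0b1111.
P[1]: D(K, 0b0011) = 0b0110.
P[2]: D(K, 0b0111) = 0b1010.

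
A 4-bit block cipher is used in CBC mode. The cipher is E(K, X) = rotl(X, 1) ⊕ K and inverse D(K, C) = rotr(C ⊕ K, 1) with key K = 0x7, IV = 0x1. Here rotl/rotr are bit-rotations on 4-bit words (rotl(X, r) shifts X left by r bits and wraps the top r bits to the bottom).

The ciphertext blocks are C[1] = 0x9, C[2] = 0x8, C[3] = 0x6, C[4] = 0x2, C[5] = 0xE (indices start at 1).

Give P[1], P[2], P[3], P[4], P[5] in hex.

CBC decryption: P_i = D(K, C_i) ⊕ C_{i−1}, with C_{0} = IV.
P[1]: D(K, 0x9) = 0x7; 0x7 ⊕ 0x1 = 0x6.
P[2]: D(K, 0x8) = 0xF; 0xF ⊕ 0x9 = 0x6.
P[3]: D(K, 0x6) = 0x8; 0x8 ⊕ 0x8 = 0x0.
P[4]: D(K, 0x2) = 0xA; 0xA ⊕ 0x6 = 0xC.
P[5]: D(K, 0xE) = 0xC; 0xC ⊕ 0x2 = 0xE.

P[1] = 0x6, P[2] = 0x6, P[3] = 0x0, P[4] = 0xC, P[5] = 0xE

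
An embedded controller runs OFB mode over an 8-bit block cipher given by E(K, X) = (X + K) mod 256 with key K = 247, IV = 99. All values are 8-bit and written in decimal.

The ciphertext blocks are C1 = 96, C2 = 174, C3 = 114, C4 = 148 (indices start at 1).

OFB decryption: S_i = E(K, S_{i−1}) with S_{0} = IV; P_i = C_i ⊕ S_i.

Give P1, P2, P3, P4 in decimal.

P1 = 58, P2 = 255, P3 = 58, P4 = 171

P1: S = E(K, 99) = 90; 96 ⊕ 90 = 58.
P2: S = E(K, 90) = 81; 174 ⊕ 81 = 255.
P3: S = E(K, 81) = 72; 114 ⊕ 72 = 58.
P4: S = E(K, 72) = 63; 148 ⊕ 63 = 171.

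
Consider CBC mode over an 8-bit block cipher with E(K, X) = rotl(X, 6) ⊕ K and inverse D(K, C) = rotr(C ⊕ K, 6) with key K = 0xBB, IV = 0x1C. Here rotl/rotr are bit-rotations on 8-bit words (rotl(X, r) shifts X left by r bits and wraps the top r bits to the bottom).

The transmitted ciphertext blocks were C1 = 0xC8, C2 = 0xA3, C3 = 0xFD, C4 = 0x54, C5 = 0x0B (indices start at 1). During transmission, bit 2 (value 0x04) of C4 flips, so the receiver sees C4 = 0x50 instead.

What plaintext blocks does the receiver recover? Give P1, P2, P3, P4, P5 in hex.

P1 = 0xD1, P2 = 0xA8, P3 = 0xBA, P4 = 0x52, P5 = 0x92

CBC decryption: P_i = D(K, C_i) ⊕ C_{i−1}, with C_{0} = IV.
Only C4 changed, to 0x50. In CBC, a change in C_i garbles P_i and flips the same bit in P_{i+1}. Decrypting the received ciphertext:
P1: D(K, 0xC8) = 0xCD; 0xCD ⊕ 0x1C = 0xD1.
P2: D(K, 0xA3) = 0x60; 0x60 ⊕ 0xC8 = 0xA8.
P3: D(K, 0xFD) = 0x19; 0x19 ⊕ 0xA3 = 0xBA.
P4: D(K, 0x50) = 0xAF; 0xAF ⊕ 0xFD = 0x52.
P5: D(K, 0x0B) = 0xC2; 0xC2 ⊕ 0x50 = 0x92.
Blocks that differ from the original plaintext: P4, P5.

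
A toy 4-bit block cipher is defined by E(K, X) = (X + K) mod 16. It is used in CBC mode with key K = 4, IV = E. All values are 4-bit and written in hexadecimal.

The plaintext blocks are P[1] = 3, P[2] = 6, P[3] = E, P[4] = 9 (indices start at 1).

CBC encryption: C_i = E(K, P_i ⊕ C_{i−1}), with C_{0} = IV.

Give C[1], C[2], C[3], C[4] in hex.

C[1] = 1, C[2] = B, C[3] = 9, C[4] = 4

C[1]: P[1] ⊕ E = D; E(K, D) = 1.
C[2]: P[2] ⊕ 1 = 7; E(K, 7) = B.
C[3]: P[3] ⊕ B = 5; E(K, 5) = 9.
C[4]: P[4] ⊕ 9 = 0; E(K, 0) = 4.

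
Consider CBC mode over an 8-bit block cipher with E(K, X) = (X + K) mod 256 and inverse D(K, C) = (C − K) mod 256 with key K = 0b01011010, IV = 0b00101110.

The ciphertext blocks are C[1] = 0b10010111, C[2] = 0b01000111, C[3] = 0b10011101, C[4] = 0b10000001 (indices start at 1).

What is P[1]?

P[1] = 0b00010011

CBC decryption: P_i = D(K, C_i) ⊕ C_{i−1}, with C_{0} = IV.
P[1]: D(K, 0b10010111) = 0b00111101; 0b00111101 ⊕ 0b00101110 = 0b00010011.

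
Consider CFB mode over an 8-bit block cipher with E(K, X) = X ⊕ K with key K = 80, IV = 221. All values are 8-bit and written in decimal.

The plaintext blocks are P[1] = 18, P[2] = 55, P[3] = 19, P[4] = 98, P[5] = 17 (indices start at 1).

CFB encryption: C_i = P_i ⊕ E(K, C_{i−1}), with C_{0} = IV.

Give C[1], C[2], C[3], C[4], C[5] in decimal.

C[1]: E(K, 221) = 141; 18 ⊕ 141 = 159.
C[2]: E(K, 159) = 207; 55 ⊕ 207 = 248.
C[3]: E(K, 248) = 168; 19 ⊕ 168 = 187.
C[4]: E(K, 187) = 235; 98 ⊕ 235 = 137.
C[5]: E(K, 137) = 217; 17 ⊕ 217 = 200.

C[1] = 159, C[2] = 248, C[3] = 187, C[4] = 137, C[5] = 200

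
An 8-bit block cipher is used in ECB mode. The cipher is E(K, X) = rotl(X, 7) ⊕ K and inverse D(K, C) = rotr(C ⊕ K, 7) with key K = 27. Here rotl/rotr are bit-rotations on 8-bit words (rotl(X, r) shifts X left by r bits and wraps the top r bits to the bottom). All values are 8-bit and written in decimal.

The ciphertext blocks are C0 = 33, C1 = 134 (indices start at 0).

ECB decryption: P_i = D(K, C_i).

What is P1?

P1: D(K, 134) = 59.

P1 = 59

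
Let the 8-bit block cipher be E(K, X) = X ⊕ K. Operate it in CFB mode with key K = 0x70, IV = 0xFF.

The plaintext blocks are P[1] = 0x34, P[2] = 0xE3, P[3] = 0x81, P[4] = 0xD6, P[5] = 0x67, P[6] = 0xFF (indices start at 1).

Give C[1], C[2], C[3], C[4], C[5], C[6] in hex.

C[1] = 0xBB, C[2] = 0x28, C[3] = 0xD9, C[4] = 0x7F, C[5] = 0x68, C[6] = 0xE7

CFB encryption: C_i = P_i ⊕ E(K, C_{i−1}), with C_{0} = IV.
C[1]: E(K, 0xFF) = 0x8F; 0x34 ⊕ 0x8F = 0xBB.
C[2]: E(K, 0xBB) = 0xCB; 0xE3 ⊕ 0xCB = 0x28.
C[3]: E(K, 0x28) = 0x58; 0x81 ⊕ 0x58 = 0xD9.
C[4]: E(K, 0xD9) = 0xA9; 0xD6 ⊕ 0xA9 = 0x7F.
C[5]: E(K, 0x7F) = 0x0F; 0x67 ⊕ 0x0F = 0x68.
C[6]: E(K, 0x68) = 0x18; 0xFF ⊕ 0x18 = 0xE7.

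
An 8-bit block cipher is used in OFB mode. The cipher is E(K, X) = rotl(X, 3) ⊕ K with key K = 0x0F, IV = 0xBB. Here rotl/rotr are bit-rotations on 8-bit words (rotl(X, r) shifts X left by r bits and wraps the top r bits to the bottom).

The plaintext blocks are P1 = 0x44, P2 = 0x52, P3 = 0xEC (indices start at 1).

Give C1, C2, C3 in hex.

C1 = 0x96, C2 = 0xCB, C3 = 0x2F

OFB encryption: S_i = E(K, S_{i−1}) with S_{0} = IV; C_i = P_i ⊕ S_i.
C1: S = E(K, 0xBB) = 0xD2; 0x44 ⊕ 0xD2 = 0x96.
C2: S = E(K, 0xD2) = 0x99; 0x52 ⊕ 0x99 = 0xCB.
C3: S = E(K, 0x99) = 0xC3; 0xEC ⊕ 0xC3 = 0x2F.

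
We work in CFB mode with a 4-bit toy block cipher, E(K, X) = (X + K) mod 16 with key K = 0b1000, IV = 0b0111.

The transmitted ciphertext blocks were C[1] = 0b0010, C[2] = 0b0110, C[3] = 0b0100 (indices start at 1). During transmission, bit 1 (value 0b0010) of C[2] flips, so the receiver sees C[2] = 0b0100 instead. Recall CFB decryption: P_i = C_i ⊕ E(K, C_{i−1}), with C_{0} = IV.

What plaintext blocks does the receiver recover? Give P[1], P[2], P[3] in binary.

Only C[2] changed, to 0b0100. In CFB, a change in C_i flips the same bit in P_i and garbles P_{i+1}. Decrypting the received ciphertext:
P[1]: E(K, 0b0111) = 0b1111; 0b0010 ⊕ 0b1111 = 0b1101.
P[2]: E(K, 0b0010) = 0b1010; 0b0100 ⊕ 0b1010 = 0b1110.
P[3]: E(K, 0b0100) = 0b1100; 0b0100 ⊕ 0b1100 = 0b1000.
Blocks that differ from the original plaintext: P[2], P[3].

P[1] = 0b1101, P[2] = 0b1110, P[3] = 0b1000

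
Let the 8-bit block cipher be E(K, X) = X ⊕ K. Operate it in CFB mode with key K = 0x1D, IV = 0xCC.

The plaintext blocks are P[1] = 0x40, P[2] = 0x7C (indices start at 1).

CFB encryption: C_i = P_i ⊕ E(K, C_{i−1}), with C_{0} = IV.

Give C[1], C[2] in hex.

C[1] = 0x91, C[2] = 0xF0

C[1]: E(K, 0xCC) = 0xD1; 0x40 ⊕ 0xD1 = 0x91.
C[2]: E(K, 0x91) = 0x8C; 0x7C ⊕ 0x8C = 0xF0.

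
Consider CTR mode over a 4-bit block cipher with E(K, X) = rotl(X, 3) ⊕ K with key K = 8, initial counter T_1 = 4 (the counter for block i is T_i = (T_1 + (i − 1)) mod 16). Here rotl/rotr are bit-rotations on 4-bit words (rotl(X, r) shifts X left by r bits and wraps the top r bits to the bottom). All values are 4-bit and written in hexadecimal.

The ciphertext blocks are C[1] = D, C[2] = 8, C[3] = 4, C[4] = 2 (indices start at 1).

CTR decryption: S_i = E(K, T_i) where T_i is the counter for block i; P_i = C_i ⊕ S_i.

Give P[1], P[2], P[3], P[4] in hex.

P[1]: T = 4, S = E(K, T) = A; D ⊕ A = 7.
P[2]: T = 5, S = E(K, T) = 2; 8 ⊕ 2 = A.
P[3]: T = 6, S = E(K, T) = B; 4 ⊕ B = F.
P[4]: T = 7, S = E(K, T) = 3; 2 ⊕ 3 = 1.

P[1] = 7, P[2] = A, P[3] = F, P[4] = 1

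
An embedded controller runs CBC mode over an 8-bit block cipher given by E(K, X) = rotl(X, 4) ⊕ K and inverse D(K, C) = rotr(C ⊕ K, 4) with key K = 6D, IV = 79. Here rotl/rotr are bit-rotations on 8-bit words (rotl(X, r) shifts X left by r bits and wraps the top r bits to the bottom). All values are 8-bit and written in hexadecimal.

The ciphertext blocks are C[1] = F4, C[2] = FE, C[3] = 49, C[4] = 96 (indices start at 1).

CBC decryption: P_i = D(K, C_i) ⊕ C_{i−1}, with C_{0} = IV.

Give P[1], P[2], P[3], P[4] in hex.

P[1]: D(K, F4) = 99; 99 ⊕ 79 = E0.
P[2]: D(K, FE) = 39; 39 ⊕ F4 = CD.
P[3]: D(K, 49) = 42; 42 ⊕ FE = BC.
P[4]: D(K, 96) = BF; BF ⊕ 49 = F6.

P[1] = E0, P[2] = CD, P[3] = BC, P[4] = F6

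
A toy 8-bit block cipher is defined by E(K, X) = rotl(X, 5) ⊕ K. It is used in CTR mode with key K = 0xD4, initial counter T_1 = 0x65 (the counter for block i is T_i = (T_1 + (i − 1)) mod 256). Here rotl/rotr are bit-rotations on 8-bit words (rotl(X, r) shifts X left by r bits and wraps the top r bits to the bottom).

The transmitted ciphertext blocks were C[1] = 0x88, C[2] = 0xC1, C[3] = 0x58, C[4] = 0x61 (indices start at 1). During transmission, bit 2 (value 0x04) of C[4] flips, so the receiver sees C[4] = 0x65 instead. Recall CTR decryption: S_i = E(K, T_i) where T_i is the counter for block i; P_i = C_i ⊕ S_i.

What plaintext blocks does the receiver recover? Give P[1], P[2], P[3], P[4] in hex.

P[1] = 0xF0, P[2] = 0xD9, P[3] = 0x60, P[4] = 0xBC

Only C[4] changed, to 0x65. In CTR, a change in C_i flips the same bit in P_i only; the keystream is unaffected. Decrypting the received ciphertext:
P[1]: T = 0x65, S = E(K, T) = 0x78; 0x88 ⊕ 0x78 = 0xF0.
P[2]: T = 0x66, S = E(K, T) = 0x18; 0xC1 ⊕ 0x18 = 0xD9.
P[3]: T = 0x67, S = E(K, T) = 0x38; 0x58 ⊕ 0x38 = 0x60.
P[4]: T = 0x68, S = E(K, T) = 0xD9; 0x65 ⊕ 0xD9 = 0xBC.
Blocks that differ from the original plaintext: P[4].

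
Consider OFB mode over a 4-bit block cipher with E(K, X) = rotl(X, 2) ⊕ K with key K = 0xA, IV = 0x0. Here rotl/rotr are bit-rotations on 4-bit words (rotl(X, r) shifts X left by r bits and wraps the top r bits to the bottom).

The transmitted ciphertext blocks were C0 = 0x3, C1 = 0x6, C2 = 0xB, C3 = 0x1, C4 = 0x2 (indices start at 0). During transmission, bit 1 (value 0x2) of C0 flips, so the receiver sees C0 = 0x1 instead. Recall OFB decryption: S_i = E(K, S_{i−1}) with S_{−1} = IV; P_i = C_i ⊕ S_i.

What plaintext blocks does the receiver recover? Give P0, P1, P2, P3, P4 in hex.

P0 = 0xB, P1 = 0x6, P2 = 0x1, P3 = 0x1, P4 = 0x8

Only C0 changed, to 0x1. In OFB, a change in C_i flips the same bit in P_i only; the keystream is unaffected. Decrypting the received ciphertext:
P0: S = E(K, 0x0) = 0xA; 0x1 ⊕ 0xA = 0xB.
P1: S = E(K, 0xA) = 0x0; 0x6 ⊕ 0x0 = 0x6.
P2: S = E(K, 0x0) = 0xA; 0xB ⊕ 0xA = 0x1.
P3: S = E(K, 0xA) = 0x0; 0x1 ⊕ 0x0 = 0x1.
P4: S = E(K, 0x0) = 0xA; 0x2 ⊕ 0xA = 0x8.
Blocks that differ from the original plaintext: P0.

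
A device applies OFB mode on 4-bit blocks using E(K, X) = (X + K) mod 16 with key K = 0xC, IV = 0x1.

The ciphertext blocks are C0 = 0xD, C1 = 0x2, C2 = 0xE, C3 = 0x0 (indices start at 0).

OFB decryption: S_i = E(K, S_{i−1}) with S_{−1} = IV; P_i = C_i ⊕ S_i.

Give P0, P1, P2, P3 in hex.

P0: S = E(K, 0x1) = 0xD; 0xD ⊕ 0xD = 0x0.
P1: S = E(K, 0xD) = 0x9; 0x2 ⊕ 0x9 = 0xB.
P2: S = E(K, 0x9) = 0x5; 0xE ⊕ 0x5 = 0xB.
P3: S = E(K, 0x5) = 0x1; 0x0 ⊕ 0x1 = 0x1.

P0 = 0x0, P1 = 0xB, P2 = 0xB, P3 = 0x1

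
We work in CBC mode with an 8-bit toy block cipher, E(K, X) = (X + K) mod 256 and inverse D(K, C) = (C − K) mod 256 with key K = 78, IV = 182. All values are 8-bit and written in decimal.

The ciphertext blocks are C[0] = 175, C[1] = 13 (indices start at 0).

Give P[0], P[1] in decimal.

P[0] = 215, P[1] = 16

CBC decryption: P_i = D(K, C_i) ⊕ C_{i−1}, with C_{−1} = IV.
P[0]: D(K, 175) = 97; 97 ⊕ 182 = 215.
P[1]: D(K, 13) = 191; 191 ⊕ 175 = 16.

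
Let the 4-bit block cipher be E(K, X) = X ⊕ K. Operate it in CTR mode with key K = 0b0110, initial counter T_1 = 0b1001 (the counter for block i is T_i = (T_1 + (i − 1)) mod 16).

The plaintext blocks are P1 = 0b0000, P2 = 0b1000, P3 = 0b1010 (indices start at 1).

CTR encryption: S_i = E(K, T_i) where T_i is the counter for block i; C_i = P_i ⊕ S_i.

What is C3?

C1: T = 0b1001, S = E(K, T) = 0b1111; 0b0000 ⊕ 0b1111 = 0b1111.
C2: T = 0b1010, S = E(K, T) = 0b1100; 0b1000 ⊕ 0b1100 = 0b0100.
C3: T = 0b1011, S = E(K, T) = 0b1101; 0b1010 ⊕ 0b1101 = 0b0111.

C3 = 0b0111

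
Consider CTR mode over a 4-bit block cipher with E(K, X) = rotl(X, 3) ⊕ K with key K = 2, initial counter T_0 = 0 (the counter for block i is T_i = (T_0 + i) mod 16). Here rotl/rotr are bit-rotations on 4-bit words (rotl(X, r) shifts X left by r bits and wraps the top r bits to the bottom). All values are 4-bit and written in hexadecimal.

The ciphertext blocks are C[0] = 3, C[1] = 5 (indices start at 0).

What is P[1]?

P[1] = F

CTR decryption: S_i = E(K, T_i) where T_i is the counter for block i; P_i = C_i ⊕ S_i.
P[1]: T = 1, S = E(K, T) = A; 5 ⊕ A = F.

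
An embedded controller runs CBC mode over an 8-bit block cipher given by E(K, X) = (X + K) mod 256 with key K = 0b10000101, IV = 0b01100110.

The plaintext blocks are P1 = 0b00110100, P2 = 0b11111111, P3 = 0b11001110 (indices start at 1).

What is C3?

CBC encryption: C_i = E(K, P_i ⊕ C_{i−1}), with C_{0} = IV.
C1: P1 ⊕ 0b01100110 = 0b01010010; E(K, 0b01010010) = 0b11010111.
C2: P2 ⊕ 0b11010111 = 0b00101000; E(K, 0b00101000) = 0b10101101.
C3: P3 ⊕ 0b10101101 = 0b01100011; E(K, 0b01100011) = 0b11101000.

C3 = 0b11101000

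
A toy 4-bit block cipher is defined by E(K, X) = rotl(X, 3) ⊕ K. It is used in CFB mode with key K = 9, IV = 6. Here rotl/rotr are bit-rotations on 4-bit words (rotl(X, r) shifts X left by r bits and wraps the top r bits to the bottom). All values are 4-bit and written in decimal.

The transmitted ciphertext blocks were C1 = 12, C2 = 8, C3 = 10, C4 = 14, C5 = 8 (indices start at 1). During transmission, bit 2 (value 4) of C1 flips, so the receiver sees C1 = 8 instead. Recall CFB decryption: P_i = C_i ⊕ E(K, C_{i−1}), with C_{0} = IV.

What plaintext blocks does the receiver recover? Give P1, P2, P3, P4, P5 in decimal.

Only C1 changed, to 8. In CFB, a change in C_i flips the same bit in P_i and garbles P_{i+1}. Decrypting the received ciphertext:
P1: E(K, 6) = 10; 8 ⊕ 10 = 2.
P2: E(K, 8) = 13; 8 ⊕ 13 = 5.
P3: E(K, 8) = 13; 10 ⊕ 13 = 7.
P4: E(K, 10) = 12; 14 ⊕ 12 = 2.
P5: E(K, 14) = 14; 8 ⊕ 14 = 6.
Blocks that differ from the original plaintext: P1, P2.

P1 = 2, P2 = 5, P3 = 7, P4 = 2, P5 = 6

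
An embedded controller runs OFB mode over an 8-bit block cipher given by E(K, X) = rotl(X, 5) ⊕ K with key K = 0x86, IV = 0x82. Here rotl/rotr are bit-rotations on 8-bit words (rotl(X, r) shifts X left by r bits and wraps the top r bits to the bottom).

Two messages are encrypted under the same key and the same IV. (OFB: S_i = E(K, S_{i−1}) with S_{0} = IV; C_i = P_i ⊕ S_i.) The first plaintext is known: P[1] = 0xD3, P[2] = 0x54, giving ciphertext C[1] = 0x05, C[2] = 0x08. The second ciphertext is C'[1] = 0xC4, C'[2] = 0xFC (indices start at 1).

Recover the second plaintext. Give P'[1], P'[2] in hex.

In OFB with a reused IV, both messages share the same keystream S_i, so C_i ⊕ C'_i = P_i ⊕ P'_i and thus P'_i = P_i ⊕ C_i ⊕ C'_i.
P'[1]: 0xD3 ⊕ 0x05 ⊕ 0xC4 = 0x12.
P'[2]: 0x54 ⊕ 0x08 ⊕ 0xFC = 0xA0.

P'[1] = 0x12, P'[2] = 0xA0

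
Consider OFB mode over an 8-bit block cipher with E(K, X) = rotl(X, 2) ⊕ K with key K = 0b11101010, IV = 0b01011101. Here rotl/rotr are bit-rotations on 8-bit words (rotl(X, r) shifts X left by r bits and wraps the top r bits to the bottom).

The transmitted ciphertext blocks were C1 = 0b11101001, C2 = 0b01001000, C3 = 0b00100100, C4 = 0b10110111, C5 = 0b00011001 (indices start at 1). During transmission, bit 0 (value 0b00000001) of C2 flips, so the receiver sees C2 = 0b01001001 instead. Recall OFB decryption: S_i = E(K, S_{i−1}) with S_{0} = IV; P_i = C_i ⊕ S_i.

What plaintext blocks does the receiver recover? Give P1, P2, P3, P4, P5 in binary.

P1 = 0b01110110, P2 = 0b11011101, P3 = 0b10011100, P4 = 0b10111111, P5 = 0b11010011

Only C2 changed, to 0b01001001. In OFB, a change in C_i flips the same bit in P_i only; the keystream is unaffected. Decrypting the received ciphertext:
P1: S = E(K, 0b01011101) = 0b10011111; 0b11101001 ⊕ 0b10011111 = 0b01110110.
P2: S = E(K, 0b10011111) = 0b10010100; 0b01001001 ⊕ 0b10010100 = 0b11011101.
P3: S = E(K, 0b10010100) = 0b10111000; 0b00100100 ⊕ 0b10111000 = 0b10011100.
P4: S = E(K, 0b10111000) = 0b00001000; 0b10110111 ⊕ 0b00001000 = 0b10111111.
P5: S = E(K, 0b00001000) = 0b11001010; 0b00011001 ⊕ 0b11001010 = 0b11010011.
Blocks that differ from the original plaintext: P2.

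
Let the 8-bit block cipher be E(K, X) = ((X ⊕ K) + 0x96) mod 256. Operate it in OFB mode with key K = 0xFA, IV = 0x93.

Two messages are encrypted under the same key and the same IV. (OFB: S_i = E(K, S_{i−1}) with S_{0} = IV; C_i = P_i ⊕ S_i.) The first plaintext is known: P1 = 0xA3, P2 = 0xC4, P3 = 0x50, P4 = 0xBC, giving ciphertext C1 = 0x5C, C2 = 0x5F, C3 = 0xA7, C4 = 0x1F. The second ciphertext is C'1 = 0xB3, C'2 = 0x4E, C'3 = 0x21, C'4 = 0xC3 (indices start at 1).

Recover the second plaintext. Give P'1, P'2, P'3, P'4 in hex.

In OFB with a reused IV, both messages share the same keystream S_i, so C_i ⊕ C'_i = P_i ⊕ P'_i and thus P'_i = P_i ⊕ C_i ⊕ C'_i.
P'1: 0xA3 ⊕ 0x5C ⊕ 0xB3 = 0x4C.
P'2: 0xC4 ⊕ 0x5F ⊕ 0x4E = 0xD5.
P'3: 0x50 ⊕ 0xA7 ⊕ 0x21 = 0xD6.
P'4: 0xBC ⊕ 0x1F ⊕ 0xC3 = 0x60.

P'1 = 0x4C, P'2 = 0xD5, P'3 = 0xD6, P'4 = 0x60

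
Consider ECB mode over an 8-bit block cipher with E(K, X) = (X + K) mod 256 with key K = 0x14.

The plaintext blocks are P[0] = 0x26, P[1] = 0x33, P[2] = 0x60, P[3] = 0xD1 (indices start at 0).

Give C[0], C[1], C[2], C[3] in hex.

ECB encryption: C_i = E(K, P_i).
C[0]: E(K, 0x26) = 0x3A.
C[1]: E(K, 0x33) = 0x47.
C[2]: E(K, 0x60) = 0x74.
C[3]: E(K, 0xD1) = 0xE5.

C[0] = 0x3A, C[1] = 0x47, C[2] = 0x74, C[3] = 0xE5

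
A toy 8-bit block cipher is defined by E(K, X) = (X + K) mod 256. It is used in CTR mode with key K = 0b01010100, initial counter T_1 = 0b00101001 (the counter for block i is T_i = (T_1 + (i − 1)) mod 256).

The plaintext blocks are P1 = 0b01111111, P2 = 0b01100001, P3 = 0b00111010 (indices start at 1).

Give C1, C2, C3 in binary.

CTR encryption: S_i = E(K, T_i) where T_i is the counter for block i; C_i = P_i ⊕ S_i.
C1: T = 0b00101001, S = E(K, T) = 0b01111101; 0b01111111 ⊕ 0b01111101 = 0b00000010.
C2: T = 0b00101010, S = E(K, T) = 0b01111110; 0b01100001 ⊕ 0b01111110 = 0b00011111.
C3: T = 0b00101011, S = E(K, T) = 0b01111111; 0b00111010 ⊕ 0b01111111 = 0b01000101.

C1 = 0b00000010, C2 = 0b00011111, C3 = 0b01000101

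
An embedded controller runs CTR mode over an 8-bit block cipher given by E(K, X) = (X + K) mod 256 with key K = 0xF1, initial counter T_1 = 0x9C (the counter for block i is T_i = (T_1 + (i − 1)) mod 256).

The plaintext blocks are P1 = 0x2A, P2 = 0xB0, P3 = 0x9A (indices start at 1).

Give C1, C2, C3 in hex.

CTR encryption: S_i = E(K, T_i) where T_i is the counter for block i; C_i = P_i ⊕ S_i.
C1: T = 0x9C, S = E(K, T) = 0x8D; 0x2A ⊕ 0x8D = 0xA7.
C2: T = 0x9D, S = E(K, T) = 0x8E; 0xB0 ⊕ 0x8E = 0x3E.
C3: T = 0x9E, S = E(K, T) = 0x8F; 0x9A ⊕ 0x8F = 0x15.

C1 = 0xA7, C2 = 0x3E, C3 = 0x15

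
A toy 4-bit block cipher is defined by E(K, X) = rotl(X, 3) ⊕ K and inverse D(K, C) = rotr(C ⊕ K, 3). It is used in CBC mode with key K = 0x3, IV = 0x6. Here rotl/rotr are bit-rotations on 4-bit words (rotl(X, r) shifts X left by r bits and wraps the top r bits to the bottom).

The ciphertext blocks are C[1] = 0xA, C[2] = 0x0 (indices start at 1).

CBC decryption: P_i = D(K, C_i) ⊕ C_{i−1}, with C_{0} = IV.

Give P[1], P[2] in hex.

P[1]: D(K, 0xA) = 0x3; 0x3 ⊕ 0x6 = 0x5.
P[2]: D(K, 0x0) = 0x6; 0x6 ⊕ 0xA = 0xC.

P[1] = 0x5, P[2] = 0xC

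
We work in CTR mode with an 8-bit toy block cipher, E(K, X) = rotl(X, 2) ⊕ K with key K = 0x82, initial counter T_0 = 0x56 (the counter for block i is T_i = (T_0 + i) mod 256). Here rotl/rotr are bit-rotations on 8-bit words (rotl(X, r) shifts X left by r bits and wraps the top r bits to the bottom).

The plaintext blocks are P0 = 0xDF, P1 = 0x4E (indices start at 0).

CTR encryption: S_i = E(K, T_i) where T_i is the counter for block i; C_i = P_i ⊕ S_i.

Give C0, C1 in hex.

C0 = 0x04, C1 = 0x91

C0: T = 0x56, S = E(K, T) = 0xDB; 0xDF ⊕ 0xDB = 0x04.
C1: T = 0x57, S = E(K, T) = 0xDF; 0x4E ⊕ 0xDF = 0x91.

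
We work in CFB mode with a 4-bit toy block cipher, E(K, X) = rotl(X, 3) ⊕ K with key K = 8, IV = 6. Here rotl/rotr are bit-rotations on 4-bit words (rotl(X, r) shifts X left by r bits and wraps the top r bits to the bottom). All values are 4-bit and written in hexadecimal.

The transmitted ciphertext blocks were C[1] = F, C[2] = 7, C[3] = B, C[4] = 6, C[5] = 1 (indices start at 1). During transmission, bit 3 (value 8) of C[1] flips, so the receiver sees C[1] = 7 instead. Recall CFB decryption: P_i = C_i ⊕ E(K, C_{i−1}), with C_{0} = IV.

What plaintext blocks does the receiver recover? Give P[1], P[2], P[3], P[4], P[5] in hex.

Only C[1] changed, to 7. In CFB, a change in C_i flips the same bit in P_i and garbles P_{i+1}. Decrypting the received ciphertext:
P[1]: E(K, 6) = B; 7 ⊕ B = C.
P[2]: E(K, 7) = 3; 7 ⊕ 3 = 4.
P[3]: E(K, 7) = 3; B ⊕ 3 = 8.
P[4]: E(K, B) = 5; 6 ⊕ 5 = 3.
P[5]: E(K, 6) = B; 1 ⊕ B = A.
Blocks that differ from the original plaintext: P[1], P[2].

P[1] = C, P[2] = 4, P[3] = 8, P[4] = 3, P[5] = A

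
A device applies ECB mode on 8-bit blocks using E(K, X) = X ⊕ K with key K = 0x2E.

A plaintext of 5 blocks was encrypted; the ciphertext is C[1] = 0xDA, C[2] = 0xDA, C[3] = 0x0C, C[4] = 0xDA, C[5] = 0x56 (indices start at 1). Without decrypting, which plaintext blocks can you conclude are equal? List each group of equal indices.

P[1] = P[2] = P[4]

ECB encrypts each block independently with the same key, so equal ciphertext blocks imply equal plaintext blocks.
C[1] = C[2] = C[4] = 0xDA, so P[1] = P[2] = P[4].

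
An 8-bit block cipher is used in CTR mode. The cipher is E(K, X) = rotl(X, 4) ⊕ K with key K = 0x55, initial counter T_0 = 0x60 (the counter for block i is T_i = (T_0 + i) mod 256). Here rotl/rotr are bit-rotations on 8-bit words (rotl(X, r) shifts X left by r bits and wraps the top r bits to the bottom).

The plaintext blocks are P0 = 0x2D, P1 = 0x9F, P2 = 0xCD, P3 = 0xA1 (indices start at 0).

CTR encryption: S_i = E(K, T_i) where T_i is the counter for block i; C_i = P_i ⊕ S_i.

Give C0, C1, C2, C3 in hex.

C0 = 0x7E, C1 = 0xDC, C2 = 0xBE, C3 = 0xC2

C0: T = 0x60, S = E(K, T) = 0x53; 0x2D ⊕ 0x53 = 0x7E.
C1: T = 0x61, S = E(K, T) = 0x43; 0x9F ⊕ 0x43 = 0xDC.
C2: T = 0x62, S = E(K, T) = 0x73; 0xCD ⊕ 0x73 = 0xBE.
C3: T = 0x63, S = E(K, T) = 0x63; 0xA1 ⊕ 0x63 = 0xC2.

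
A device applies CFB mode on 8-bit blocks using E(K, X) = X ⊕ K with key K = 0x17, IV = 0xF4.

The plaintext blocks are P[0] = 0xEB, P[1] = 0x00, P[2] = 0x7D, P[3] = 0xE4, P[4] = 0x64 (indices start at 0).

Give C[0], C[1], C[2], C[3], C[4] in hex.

C[0] = 0x08, C[1] = 0x1F, C[2] = 0x75, C[3] = 0x86, C[4] = 0xF5

CFB encryption: C_i = P_i ⊕ E(K, C_{i−1}), with C_{−1} = IV.
C[0]: E(K, 0xF4) = 0xE3; 0xEB ⊕ 0xE3 = 0x08.
C[1]: E(K, 0x08) = 0x1F; 0x00 ⊕ 0x1F = 0x1F.
C[2]: E(K, 0x1F) = 0x08; 0x7D ⊕ 0x08 = 0x75.
C[3]: E(K, 0x75) = 0x62; 0xE4 ⊕ 0x62 = 0x86.
C[4]: E(K, 0x86) = 0x91; 0x64 ⊕ 0x91 = 0xF5.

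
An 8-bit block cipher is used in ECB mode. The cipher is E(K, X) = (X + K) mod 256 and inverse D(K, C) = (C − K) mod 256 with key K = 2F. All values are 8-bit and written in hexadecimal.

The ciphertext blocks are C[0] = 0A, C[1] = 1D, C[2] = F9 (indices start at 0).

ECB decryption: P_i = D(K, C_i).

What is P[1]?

P[1]: D(K, 1D) = EE.

P[1] = EE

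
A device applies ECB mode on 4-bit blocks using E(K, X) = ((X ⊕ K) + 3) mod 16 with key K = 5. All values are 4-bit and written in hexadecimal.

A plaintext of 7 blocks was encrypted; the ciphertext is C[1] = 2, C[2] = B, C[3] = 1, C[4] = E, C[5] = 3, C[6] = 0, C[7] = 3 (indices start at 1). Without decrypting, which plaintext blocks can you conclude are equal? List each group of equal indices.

ECB encrypts each block independently with the same key, so equal ciphertext blocks imply equal plaintext blocks.
C[5] = C[7] = 3, so P[5] = P[7].

P[5] = P[7]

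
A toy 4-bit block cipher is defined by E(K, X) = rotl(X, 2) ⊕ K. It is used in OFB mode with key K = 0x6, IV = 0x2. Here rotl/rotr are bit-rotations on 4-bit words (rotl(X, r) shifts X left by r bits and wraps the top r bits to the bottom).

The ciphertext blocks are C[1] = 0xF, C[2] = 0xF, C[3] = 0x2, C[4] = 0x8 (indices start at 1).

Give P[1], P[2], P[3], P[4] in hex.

P[1] = 0x1, P[2] = 0x2, P[3] = 0x3, P[4] = 0xA

OFB decryption: S_i = E(K, S_{i−1}) with S_{0} = IV; P_i = C_i ⊕ S_i.
P[1]: S = E(K, 0x2) = 0xE; 0xF ⊕ 0xE = 0x1.
P[2]: S = E(K, 0xE) = 0xD; 0xF ⊕ 0xD = 0x2.
P[3]: S = E(K, 0xD) = 0x1; 0x2 ⊕ 0x1 = 0x3.
P[4]: S = E(K, 0x1) = 0x2; 0x8 ⊕ 0x2 = 0xA.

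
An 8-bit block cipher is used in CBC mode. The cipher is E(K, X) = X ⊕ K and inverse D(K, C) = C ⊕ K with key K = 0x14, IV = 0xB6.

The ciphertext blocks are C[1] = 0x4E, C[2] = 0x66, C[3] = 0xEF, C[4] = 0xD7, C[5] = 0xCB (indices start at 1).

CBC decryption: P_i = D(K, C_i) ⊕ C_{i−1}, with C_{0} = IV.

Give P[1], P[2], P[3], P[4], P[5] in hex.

P[1] = 0xEC, P[2] = 0x3C, P[3] = 0x9D, P[4] = 0x2C, P[5] = 0x08

P[1]: D(K, 0x4E) = 0x5A; 0x5A ⊕ 0xB6 = 0xEC.
P[2]: D(K, 0x66) = 0x72; 0x72 ⊕ 0x4E = 0x3C.
P[3]: D(K, 0xEF) = 0xFB; 0xFB ⊕ 0x66 = 0x9D.
P[4]: D(K, 0xD7) = 0xC3; 0xC3 ⊕ 0xEF = 0x2C.
P[5]: D(K, 0xCB) = 0xDF; 0xDF ⊕ 0xD7 = 0x08.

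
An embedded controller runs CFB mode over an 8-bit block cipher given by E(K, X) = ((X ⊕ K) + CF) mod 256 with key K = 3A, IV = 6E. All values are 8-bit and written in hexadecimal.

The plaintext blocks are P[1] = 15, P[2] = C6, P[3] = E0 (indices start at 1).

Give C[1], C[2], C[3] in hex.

C[1] = 36, C[2] = 1D, C[3] = 16

CFB encryption: C_i = P_i ⊕ E(K, C_{i−1}), with C_{0} = IV.
C[1]: E(K, 6E) = 23; 15 ⊕ 23 = 36.
C[2]: E(K, 36) = DB; C6 ⊕ DB = 1D.
C[3]: E(K, 1D) = F6; E0 ⊕ F6 = 16.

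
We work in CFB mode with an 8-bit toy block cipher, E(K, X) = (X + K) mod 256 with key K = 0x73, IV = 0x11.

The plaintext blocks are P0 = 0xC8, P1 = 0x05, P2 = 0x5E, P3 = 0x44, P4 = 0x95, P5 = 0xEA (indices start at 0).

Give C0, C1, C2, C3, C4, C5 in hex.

CFB encryption: C_i = P_i ⊕ E(K, C_{i−1}), with C_{−1} = IV.
C0: E(K, 0x11) = 0x84; 0xC8 ⊕ 0x84 = 0x4C.
C1: E(K, 0x4C) = 0xBF; 0x05 ⊕ 0xBF = 0xBA.
C2: E(K, 0xBA) = 0x2D; 0x5E ⊕ 0x2D = 0x73.
C3: E(K, 0x73) = 0xE6; 0x44 ⊕ 0xE6 = 0xA2.
C4: E(K, 0xA2) = 0x15; 0x95 ⊕ 0x15 = 0x80.
C5: E(K, 0x80) = 0xF3; 0xEA ⊕ 0xF3 = 0x19.

C0 = 0x4C, C1 = 0xBA, C2 = 0x73, C3 = 0xA2, C4 = 0x80, C5 = 0x19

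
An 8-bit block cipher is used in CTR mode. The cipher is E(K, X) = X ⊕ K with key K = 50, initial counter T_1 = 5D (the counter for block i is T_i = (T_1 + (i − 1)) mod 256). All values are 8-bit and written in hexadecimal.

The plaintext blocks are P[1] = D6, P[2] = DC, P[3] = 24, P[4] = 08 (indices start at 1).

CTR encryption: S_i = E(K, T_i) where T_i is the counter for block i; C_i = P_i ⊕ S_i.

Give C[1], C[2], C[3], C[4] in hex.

C[1]: T = 5D, S = E(K, T) = 0D; D6 ⊕ 0D = DB.
C[2]: T = 5E, S = E(K, T) = 0E; DC ⊕ 0E = D2.
C[3]: T = 5F, S = E(K, T) = 0F; 24 ⊕ 0F = 2B.
C[4]: T = 60, S = E(K, T) = 30; 08 ⊕ 30 = 38.

C[1] = DB, C[2] = D2, C[3] = 2B, C[4] = 38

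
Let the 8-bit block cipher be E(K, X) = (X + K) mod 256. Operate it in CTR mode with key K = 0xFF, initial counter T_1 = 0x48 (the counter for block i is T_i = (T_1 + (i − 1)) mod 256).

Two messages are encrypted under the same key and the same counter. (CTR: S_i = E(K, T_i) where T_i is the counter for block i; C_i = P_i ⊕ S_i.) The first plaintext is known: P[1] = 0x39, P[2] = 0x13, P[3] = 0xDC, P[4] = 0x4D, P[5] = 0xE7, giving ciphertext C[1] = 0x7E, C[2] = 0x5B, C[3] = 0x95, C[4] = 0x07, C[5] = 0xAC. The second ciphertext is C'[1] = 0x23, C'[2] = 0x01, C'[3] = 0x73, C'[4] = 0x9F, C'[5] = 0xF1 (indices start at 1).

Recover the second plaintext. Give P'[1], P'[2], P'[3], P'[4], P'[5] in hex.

In CTR with a reused counter, both messages share the same keystream S_i, so C_i ⊕ C'_i = P_i ⊕ P'_i and thus P'_i = P_i ⊕ C_i ⊕ C'_i.
P'[1]: 0x39 ⊕ 0x7E ⊕ 0x23 = 0x64.
P'[2]: 0x13 ⊕ 0x5B ⊕ 0x01 = 0x49.
P'[3]: 0xDC ⊕ 0x95 ⊕ 0x73 = 0x3A.
P'[4]: 0x4D ⊕ 0x07 ⊕ 0x9F = 0xD5.
P'[5]: 0xE7 ⊕ 0xAC ⊕ 0xF1 = 0xBA.

P'[1] = 0x64, P'[2] = 0x49, P'[3] = 0x3A, P'[4] = 0xD5, P'[5] = 0xBA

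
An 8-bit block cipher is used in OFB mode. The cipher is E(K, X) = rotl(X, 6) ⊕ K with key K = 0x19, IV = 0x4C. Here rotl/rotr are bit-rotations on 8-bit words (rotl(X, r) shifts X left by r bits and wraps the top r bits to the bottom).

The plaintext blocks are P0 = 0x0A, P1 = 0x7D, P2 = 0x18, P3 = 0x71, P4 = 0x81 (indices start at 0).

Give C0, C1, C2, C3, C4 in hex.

OFB encryption: S_i = E(K, S_{i−1}) with S_{−1} = IV; C_i = P_i ⊕ S_i.
C0: S = E(K, 0x4C) = 0x0A; 0x0A ⊕ 0x0A = 0x00.
C1: S = E(K, 0x0A) = 0x9B; 0x7D ⊕ 0x9B = 0xE6.
C2: S = E(K, 0x9B) = 0xFF; 0x18 ⊕ 0xFF = 0xE7.
C3: S = E(K, 0xFF) = 0xE6; 0x71 ⊕ 0xE6 = 0x97.
C4: S = E(K, 0xE6) = 0xA0; 0x81 ⊕ 0xA0 = 0x21.

C0 = 0x00, C1 = 0xE6, C2 = 0xE7, C3 = 0x97, C4 = 0x21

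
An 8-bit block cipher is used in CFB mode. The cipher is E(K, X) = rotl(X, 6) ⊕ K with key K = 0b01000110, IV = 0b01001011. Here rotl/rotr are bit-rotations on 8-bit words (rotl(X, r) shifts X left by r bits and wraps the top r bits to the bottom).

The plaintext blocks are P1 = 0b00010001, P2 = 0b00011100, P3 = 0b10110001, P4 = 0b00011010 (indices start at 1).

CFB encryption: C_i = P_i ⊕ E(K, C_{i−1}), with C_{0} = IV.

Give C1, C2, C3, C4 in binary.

C1 = 0b10000101, C2 = 0b00111011, C3 = 0b00111001, C4 = 0b00010010

C1: E(K, 0b01001011) = 0b10010100; 0b00010001 ⊕ 0b10010100 = 0b10000101.
C2: E(K, 0b10000101) = 0b00100111; 0b00011100 ⊕ 0b00100111 = 0b00111011.
C3: E(K, 0b00111011) = 0b10001000; 0b10110001 ⊕ 0b10001000 = 0b00111001.
C4: E(K, 0b00111001) = 0b00001000; 0b00011010 ⊕ 0b00001000 = 0b00010010.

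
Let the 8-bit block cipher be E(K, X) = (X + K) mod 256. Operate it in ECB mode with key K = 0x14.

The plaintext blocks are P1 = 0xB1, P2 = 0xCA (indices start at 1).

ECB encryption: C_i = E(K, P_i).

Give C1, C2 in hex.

C1 = 0xC5, C2 = 0xDE

C1: E(K, 0xB1) = 0xC5.
C2: E(K, 0xCA) = 0xDE.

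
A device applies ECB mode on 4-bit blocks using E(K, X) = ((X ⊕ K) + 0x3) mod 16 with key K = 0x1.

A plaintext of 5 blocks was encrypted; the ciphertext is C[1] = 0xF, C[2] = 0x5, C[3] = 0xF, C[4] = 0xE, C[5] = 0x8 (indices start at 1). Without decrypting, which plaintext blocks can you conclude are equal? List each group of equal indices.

ECB encrypts each block independently with the same key, so equal ciphertext blocks imply equal plaintext blocks.
C[1] = C[3] = 0xF, so P[1] = P[3].

P[1] = P[3]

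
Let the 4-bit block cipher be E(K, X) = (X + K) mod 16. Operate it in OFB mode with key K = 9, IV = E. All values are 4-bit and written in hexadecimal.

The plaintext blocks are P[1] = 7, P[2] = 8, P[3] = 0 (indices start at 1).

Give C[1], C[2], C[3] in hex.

C[1] = 0, C[2] = 8, C[3] = 9

OFB encryption: S_i = E(K, S_{i−1}) with S_{0} = IV; C_i = P_i ⊕ S_i.
C[1]: S = E(K, E) = 7; 7 ⊕ 7 = 0.
C[2]: S = E(K, 7) = 0; 8 ⊕ 0 = 8.
C[3]: S = E(K, 0) = 9; 0 ⊕ 9 = 9.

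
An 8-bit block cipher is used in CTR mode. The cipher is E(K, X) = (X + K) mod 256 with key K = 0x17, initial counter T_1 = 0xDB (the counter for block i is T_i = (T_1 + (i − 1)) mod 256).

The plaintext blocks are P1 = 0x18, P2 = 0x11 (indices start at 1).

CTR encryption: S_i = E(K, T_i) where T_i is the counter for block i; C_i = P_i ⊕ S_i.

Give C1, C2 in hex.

C1: T = 0xDB, S = E(K, T) = 0xF2; 0x18 ⊕ 0xF2 = 0xEA.
C2: T = 0xDC, S = E(K, T) = 0xF3; 0x11 ⊕ 0xF3 = 0xE2.

C1 = 0xEA, C2 = 0xE2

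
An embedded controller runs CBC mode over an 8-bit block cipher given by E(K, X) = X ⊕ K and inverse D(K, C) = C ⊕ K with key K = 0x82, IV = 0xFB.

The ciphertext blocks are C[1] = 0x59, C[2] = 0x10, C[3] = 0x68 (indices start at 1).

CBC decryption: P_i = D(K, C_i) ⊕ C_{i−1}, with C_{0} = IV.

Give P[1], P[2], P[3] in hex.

P[1] = 0x20, P[2] = 0xCB, P[3] = 0xFA

P[1]: D(K, 0x59) = 0xDB; 0xDB ⊕ 0xFB = 0x20.
P[2]: D(K, 0x10) = 0x92; 0x92 ⊕ 0x59 = 0xCB.
P[3]: D(K, 0x68) = 0xEA; 0xEA ⊕ 0x10 = 0xFA.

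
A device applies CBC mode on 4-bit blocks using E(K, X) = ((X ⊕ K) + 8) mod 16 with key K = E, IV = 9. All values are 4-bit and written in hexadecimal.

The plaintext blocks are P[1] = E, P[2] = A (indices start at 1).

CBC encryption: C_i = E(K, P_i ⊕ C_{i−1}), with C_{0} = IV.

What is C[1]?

C[1]: P[1] ⊕ 9 = 7; E(K, 7) = 1.

C[1] = 1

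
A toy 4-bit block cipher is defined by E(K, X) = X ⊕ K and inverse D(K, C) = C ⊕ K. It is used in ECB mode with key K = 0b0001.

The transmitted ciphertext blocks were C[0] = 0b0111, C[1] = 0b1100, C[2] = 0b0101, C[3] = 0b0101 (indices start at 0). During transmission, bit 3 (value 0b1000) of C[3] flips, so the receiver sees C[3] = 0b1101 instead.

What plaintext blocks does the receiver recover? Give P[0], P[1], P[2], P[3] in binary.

P[0] = 0b0110, P[1] = 0b1101, P[2] = 0b0100, P[3] = 0b1100

ECB decryption: P_i = D(K, C_i).
Only C[3] changed, to 0b1101. In ECB, a change in C_i affects only P_i. Decrypting the received ciphertext:
P[0]: D(K, 0b0111) = 0b0110.
P[1]: D(K, 0b1100) = 0b1101.
P[2]: D(K, 0b0101) = 0b0100.
P[3]: D(K, 0b1101) = 0b1100.
Blocks that differ from the original plaintext: P[3].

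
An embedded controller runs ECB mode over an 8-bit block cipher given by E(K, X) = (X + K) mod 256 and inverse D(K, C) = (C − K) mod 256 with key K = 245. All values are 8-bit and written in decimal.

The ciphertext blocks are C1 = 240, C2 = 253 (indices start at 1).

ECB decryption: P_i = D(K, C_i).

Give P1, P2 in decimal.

P1: D(K, 240) = 251.
P2: D(K, 253) = 8.

P1 = 251, P2 = 8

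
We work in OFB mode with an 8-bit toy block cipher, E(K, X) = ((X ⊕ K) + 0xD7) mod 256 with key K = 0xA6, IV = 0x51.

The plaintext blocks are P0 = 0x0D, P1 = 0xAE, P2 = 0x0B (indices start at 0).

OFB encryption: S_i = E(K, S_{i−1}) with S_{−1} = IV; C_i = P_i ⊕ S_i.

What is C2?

C0: S = E(K, 0x51) = 0xCE; 0x0D ⊕ 0xCE = 0xC3.
C1: S = E(K, 0xCE) = 0x3F; 0xAE ⊕ 0x3F = 0x91.
C2: S = E(K, 0x3F) = 0x70; 0x0B ⊕ 0x70 = 0x7B.

C2 = 0x7B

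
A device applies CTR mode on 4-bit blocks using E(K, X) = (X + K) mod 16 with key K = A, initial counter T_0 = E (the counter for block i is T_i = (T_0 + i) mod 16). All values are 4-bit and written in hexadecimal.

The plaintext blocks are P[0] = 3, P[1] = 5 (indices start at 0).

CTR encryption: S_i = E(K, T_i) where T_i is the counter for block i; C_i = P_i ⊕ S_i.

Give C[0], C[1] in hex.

C[0]: T = E, S = E(K, T) = 8; 3 ⊕ 8 = B.
C[1]: T = F, S = E(K, T) = 9; 5 ⊕ 9 = C.

C[0] = B, C[1] = C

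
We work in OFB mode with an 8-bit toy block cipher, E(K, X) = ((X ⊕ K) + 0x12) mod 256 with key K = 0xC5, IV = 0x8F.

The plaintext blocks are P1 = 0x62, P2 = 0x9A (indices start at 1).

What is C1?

C1 = 0x3E

OFB encryption: S_i = E(K, S_{i−1}) with S_{0} = IV; C_i = P_i ⊕ S_i.
C1: S = E(K, 0x8F) = 0x5C; 0x62 ⊕ 0x5C = 0x3E.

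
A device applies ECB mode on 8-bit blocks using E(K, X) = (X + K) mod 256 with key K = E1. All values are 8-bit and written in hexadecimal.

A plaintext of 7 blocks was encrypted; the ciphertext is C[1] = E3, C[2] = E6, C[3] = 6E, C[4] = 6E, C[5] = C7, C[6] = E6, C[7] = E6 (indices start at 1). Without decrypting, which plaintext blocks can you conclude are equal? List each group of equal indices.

ECB encrypts each block independently with the same key, so equal ciphertext blocks imply equal plaintext blocks.
C[2] = C[6] = C[7] = E6, so P[2] = P[6] = P[7].
C[3] = C[4] = 6E, so P[3] = P[4].

P[2] = P[6] = P[7]; P[3] = P[4]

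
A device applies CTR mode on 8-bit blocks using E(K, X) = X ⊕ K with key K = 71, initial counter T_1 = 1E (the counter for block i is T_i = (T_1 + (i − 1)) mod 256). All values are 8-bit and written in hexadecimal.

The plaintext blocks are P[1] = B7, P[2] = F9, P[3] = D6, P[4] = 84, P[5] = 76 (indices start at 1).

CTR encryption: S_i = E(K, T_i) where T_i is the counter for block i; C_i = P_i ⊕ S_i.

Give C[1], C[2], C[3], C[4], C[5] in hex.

C[1]: T = 1E, S = E(K, T) = 6F; B7 ⊕ 6F = D8.
C[2]: T = 1F, S = E(K, T) = 6E; F9 ⊕ 6E = 97.
C[3]: T = 20, S = E(K, T) = 51; D6 ⊕ 51 = 87.
C[4]: T = 21, S = E(K, T) = 50; 84 ⊕ 50 = D4.
C[5]: T = 22, S = E(K, T) = 53; 76 ⊕ 53 = 25.

C[1] = D8, C[2] = 97, C[3] = 87, C[4] = D4, C[5] = 25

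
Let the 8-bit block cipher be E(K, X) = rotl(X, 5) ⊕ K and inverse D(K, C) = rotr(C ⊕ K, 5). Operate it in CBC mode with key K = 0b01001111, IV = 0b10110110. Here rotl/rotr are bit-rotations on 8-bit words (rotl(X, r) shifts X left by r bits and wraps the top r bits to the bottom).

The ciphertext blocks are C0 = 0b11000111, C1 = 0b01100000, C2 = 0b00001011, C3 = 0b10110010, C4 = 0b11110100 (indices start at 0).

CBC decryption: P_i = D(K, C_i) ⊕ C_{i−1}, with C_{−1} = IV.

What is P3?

P3: D(K, 0b10110010) = 0b11101111; 0b11101111 ⊕ 0b00001011 = 0b11100100.

P3 = 0b11100100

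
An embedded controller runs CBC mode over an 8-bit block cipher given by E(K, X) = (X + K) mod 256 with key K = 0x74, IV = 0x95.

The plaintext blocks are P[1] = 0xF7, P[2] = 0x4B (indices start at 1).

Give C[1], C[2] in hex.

C[1] = 0xD6, C[2] = 0x11

CBC encryption: C_i = E(K, P_i ⊕ C_{i−1}), with C_{0} = IV.
C[1]: P[1] ⊕ 0x95 = 0x62; E(K, 0x62) = 0xD6.
C[2]: P[2] ⊕ 0xD6 = 0x9D; E(K, 0x9D) = 0x11.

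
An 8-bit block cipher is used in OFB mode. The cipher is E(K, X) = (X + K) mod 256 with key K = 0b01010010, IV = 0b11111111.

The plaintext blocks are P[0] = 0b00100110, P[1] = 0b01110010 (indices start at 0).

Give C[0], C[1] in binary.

C[0] = 0b01110111, C[1] = 0b11010001

OFB encryption: S_i = E(K, S_{i−1}) with S_{−1} = IV; C_i = P_i ⊕ S_i.
C[0]: S = E(K, 0b11111111) = 0b01010001; 0b00100110 ⊕ 0b01010001 = 0b01110111.
C[1]: S = E(K, 0b01010001) = 0b10100011; 0b01110010 ⊕ 0b10100011 = 0b11010001.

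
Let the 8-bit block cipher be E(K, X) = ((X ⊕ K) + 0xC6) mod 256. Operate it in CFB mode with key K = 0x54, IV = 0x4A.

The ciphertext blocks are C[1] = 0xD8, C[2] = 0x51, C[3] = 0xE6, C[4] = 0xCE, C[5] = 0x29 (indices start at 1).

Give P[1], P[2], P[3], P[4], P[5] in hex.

P[1] = 0x3C, P[2] = 0x03, P[3] = 0x2D, P[4] = 0xB6, P[5] = 0x49

CFB decryption: P_i = C_i ⊕ E(K, C_{i−1}), with C_{0} = IV.
P[1]: E(K, 0x4A) = 0xE4; 0xD8 ⊕ 0xE4 = 0x3C.
P[2]: E(K, 0xD8) = 0x52; 0x51 ⊕ 0x52 = 0x03.
P[3]: E(K, 0x51) = 0xCB; 0xE6 ⊕ 0xCB = 0x2D.
P[4]: E(K, 0xE6) = 0x78; 0xCE ⊕ 0x78 = 0xB6.
P[5]: E(K, 0xCE) = 0x60; 0x29 ⊕ 0x60 = 0x49.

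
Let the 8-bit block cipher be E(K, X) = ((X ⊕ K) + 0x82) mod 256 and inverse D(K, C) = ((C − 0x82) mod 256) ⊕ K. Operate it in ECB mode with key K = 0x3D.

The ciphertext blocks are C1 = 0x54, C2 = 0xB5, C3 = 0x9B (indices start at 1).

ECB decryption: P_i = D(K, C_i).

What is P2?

P2: D(K, 0xB5) = 0x0E.

P2 = 0x0E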